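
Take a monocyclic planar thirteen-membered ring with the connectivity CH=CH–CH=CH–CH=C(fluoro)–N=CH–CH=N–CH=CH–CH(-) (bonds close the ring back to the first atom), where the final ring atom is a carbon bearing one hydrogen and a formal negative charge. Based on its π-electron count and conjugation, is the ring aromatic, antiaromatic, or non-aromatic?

Aromatic

Every ring atom contributes a p orbital perpendicular to the ring (the double-bond atoms are sp², each contributing one p electron; each sp² =N– keeps its lone pair in-plane and puts one electron into the π system; the carbanion's lone pair occupies the p orbital), so the π system is cyclic and fully conjugated.
Adding the contributions, 6 × 2 = 12 from the double-bond units + 2 from the CH(-) atom = 14.
That gives a 4n+2 count (14, n = 3).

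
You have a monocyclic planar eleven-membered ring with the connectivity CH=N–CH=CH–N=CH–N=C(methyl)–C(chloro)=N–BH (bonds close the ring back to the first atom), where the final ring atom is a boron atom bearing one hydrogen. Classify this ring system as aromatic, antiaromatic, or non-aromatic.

Aromatic

The p orbitals form a continuous loop: every atom in a ring double bond is sp² and brings one electron to the p orbital; the doubly-bonded nitrogens are pyridine-type — their lone pairs lie in the ring plane, leaving one electron in the p orbital; the boron has an empty p orbital. The ring is fully conjugated.
Counting π electrons: 5 × 2 = 10 from the double-bond units + 0 from the BH atom = 10.
That gives a 4n+2 count (10, n = 2).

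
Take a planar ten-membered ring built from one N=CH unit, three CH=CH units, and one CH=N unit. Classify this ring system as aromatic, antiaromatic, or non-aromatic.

Aromatic

The p orbitals form a continuous loop: the double-bond atoms are sp², each contributing one p electron; each sp² =N– keeps its lone pair in-plane and puts one electron into the π system. The ring is fully conjugated.
Counting π electrons: 5 × 2 = 10 from the 5 double-bond units.
Since 10 = 4·2 + 2, the ring meets the 4n+2 criterion.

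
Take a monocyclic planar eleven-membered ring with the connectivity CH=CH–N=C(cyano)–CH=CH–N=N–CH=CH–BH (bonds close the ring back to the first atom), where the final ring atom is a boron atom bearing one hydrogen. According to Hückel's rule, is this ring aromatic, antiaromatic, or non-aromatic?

Aromatic

All ring atoms are sp² and supply a p orbital to the ring (every atom in a ring double bond is sp² and brings one electron to the p orbital; the doubly-bonded nitrogens are pyridine-type — their lone pairs lie in the ring plane, leaving one electron in the p orbital; the boron has an empty p orbital); the conjugation is uninterrupted.
Tallying contributions gives 5 × 2 = 10 from the double-bond units + 0 from the BH atom = 10.
With 10 π electrons (n = 2), the Hückel 4n+2 condition holds.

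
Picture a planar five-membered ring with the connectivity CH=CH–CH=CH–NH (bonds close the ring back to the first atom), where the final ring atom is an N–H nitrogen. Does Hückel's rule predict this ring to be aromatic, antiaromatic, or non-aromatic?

Check conjugation: the double-bond atoms are sp², each contributing one p electron; the pyrrole-type nitrogen donates its lone pair from the p orbital — every position has a p orbital, so the cyclic π system is continuous.
Tallying contributions gives 2 × 2 = 4 from the double-bond units + 2 from the NH atom = 6.
That gives a 4n+2 count (6, n = 1).
(The species described is pyrrole.)

Aromatic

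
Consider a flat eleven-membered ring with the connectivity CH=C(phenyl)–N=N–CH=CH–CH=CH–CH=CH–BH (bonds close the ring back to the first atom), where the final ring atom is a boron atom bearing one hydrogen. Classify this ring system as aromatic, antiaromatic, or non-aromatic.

Check conjugation: the double-bond atoms are sp², each contributing one p electron; the doubly-bonded nitrogens are pyridine-type — their lone pairs lie in the ring plane, leaving one electron in the p orbital; the boron has an empty p orbital — every position has a p orbital, so the cyclic π system is continuous.
Adding the contributions, 5 × 2 = 10 from the double-bond units + 0 from the BH atom = 10.
Since 10 = 4·2 + 2, the ring meets the 4n+2 criterion.

Aromatic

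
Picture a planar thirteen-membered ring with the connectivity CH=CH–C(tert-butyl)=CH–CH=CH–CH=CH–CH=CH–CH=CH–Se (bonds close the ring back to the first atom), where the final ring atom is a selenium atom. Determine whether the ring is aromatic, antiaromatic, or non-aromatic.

Aromatic

Check conjugation: every atom in a ring double bond is sp² and brings one electron to the p orbital; the selenium donates one lone pair from its p orbital — every position has a p orbital, so the cyclic π system is continuous.
Adding the contributions, 6 × 2 = 12 from the double-bond units + 2 from the Se atom = 14.
Since 14 = 4·3 + 2, the ring meets the 4n+2 criterion.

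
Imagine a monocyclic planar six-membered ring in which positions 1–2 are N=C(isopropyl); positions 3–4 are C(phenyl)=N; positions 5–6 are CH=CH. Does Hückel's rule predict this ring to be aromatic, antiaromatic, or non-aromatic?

Aromatic

The p orbitals form a continuous loop: each doubly-bonded ring atom is sp² with one p-orbital electron; the doubly-bonded nitrogens are pyridine-type — their lone pairs lie in the ring plane, leaving one electron in the p orbital. The ring is fully conjugated.
Adding the contributions, 3 × 2 = 6 from the 3 double-bond units.
That gives a 4n+2 count (6, n = 1).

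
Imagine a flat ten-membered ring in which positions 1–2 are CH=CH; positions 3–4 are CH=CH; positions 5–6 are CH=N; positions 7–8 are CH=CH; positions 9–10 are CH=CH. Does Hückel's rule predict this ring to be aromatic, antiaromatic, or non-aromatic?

Aromatic

The p orbitals form a continuous loop: every atom in a ring double bond is sp² and brings one electron to the p orbital; each =N– nitrogen is pyridine-type (lone pair in the sp² plane, one electron in the p orbital). The ring is fully conjugated.
Tallying contributions gives 5 × 2 = 10 from the 5 double-bond units.
With 10 π electrons (n = 2), the Hückel 4n+2 condition holds.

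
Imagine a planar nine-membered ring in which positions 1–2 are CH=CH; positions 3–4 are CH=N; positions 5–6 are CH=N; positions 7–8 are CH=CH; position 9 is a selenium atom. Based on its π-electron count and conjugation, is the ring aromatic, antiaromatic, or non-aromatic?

Aromatic

Check conjugation: the double-bond atoms are sp², each contributing one p electron; each sp² =N– keeps its lone pair in-plane and puts one electron into the π system; the selenium donates one lone pair from its p orbital — every position has a p orbital, so the cyclic π system is continuous.
Adding the contributions, 4 × 2 = 8 from the double-bond units + 2 from the Se atom = 10.
With 10 π electrons (n = 2), the Hückel 4n+2 condition holds.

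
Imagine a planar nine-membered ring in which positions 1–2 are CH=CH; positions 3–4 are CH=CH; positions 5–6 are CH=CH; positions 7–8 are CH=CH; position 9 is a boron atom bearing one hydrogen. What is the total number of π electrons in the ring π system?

8

Check conjugation: each doubly-bonded ring atom is sp² with one p-orbital electron; the boron has an empty p orbital — every position has a p orbital, so the cyclic π system is continuous.
π-electron count: 4 × 2 = 8 from the double-bond units + 0 from the BH atom = 8.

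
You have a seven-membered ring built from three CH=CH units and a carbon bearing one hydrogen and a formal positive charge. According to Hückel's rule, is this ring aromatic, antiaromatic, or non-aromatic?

Check conjugation: the double-bond atoms are sp², each contributing one p electron; the carbocation has an empty p orbital — every position has a p orbital, so the cyclic π system is continuous.
Adding the contributions, 3 × 2 = 6 from the double-bond units + 0 from the CH(+) atom = 6.
With 6 π electrons (n = 1), the Hückel 4n+2 condition holds.
(This ring is the tropylium cation.)

Aromatic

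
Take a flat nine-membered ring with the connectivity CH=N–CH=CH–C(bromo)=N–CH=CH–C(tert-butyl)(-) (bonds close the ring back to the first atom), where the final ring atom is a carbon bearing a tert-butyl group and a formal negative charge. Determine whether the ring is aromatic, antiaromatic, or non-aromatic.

Aromatic

Every ring atom contributes a p orbital perpendicular to the ring (every atom in a ring double bond is sp² and brings one electron to the p orbital; each sp² =N– keeps its lone pair in-plane and puts one electron into the π system; the carbanion's lone pair occupies the p orbital), so the π system is cyclic and fully conjugated.
Tallying contributions gives 4 × 2 = 8 from the double-bond units + 2 from the C(tert-butyl)(-) atom = 10.
With 10 π electrons (n = 2), the Hückel 4n+2 condition holds.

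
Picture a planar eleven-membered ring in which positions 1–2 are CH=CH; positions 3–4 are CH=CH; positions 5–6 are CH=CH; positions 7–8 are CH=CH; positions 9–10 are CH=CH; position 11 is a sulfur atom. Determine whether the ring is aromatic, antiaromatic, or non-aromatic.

Antiaromatic

Every ring atom contributes a p orbital perpendicular to the ring (each doubly-bonded ring atom is sp² with one p-orbital electron; the sulfur donates one lone pair from its p orbital), so the π system is cyclic and fully conjugated.
Tallying contributions gives 5 × 2 = 10 from the double-bond units + 2 from the S atom = 12.
With 12 = 4·3 π electrons, Hückel's rule classifies the planar ring as antiaromatic.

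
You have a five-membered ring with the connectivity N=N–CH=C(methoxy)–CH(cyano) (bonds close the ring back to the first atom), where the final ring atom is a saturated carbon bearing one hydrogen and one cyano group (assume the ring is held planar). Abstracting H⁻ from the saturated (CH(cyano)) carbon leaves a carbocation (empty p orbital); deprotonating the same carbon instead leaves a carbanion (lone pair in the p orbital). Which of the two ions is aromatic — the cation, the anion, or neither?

Both ions have a continuous loop of p orbitals — each ring atom is sp².
Cation: 2 × 2 + 0 = 4 π electrons → 4(1), antiaromatic.
Anion: 2 × 2 + 2 = 6 π electrons → 4(1)+2, aromatic.

The anion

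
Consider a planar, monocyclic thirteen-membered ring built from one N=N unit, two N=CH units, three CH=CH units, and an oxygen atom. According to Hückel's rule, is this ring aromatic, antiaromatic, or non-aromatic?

Aromatic

Check conjugation: each doubly-bonded ring atom is sp² with one p-orbital electron; the doubly-bonded nitrogens are pyridine-type — their lone pairs lie in the ring plane, leaving one electron in the p orbital; the oxygen donates one lone pair from its p orbital — every position has a p orbital, so the cyclic π system is continuous.
Adding the contributions, 6 × 2 = 12 from the double-bond units + 2 from the O atom = 14.
14 = 4(3) + 2, which satisfies Hückel's 4n+2 rule.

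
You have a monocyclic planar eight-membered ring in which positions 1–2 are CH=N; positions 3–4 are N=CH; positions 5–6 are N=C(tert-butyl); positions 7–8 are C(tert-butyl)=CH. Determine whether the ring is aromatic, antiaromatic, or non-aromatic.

Check conjugation: each doubly-bonded ring atom is sp² with one p-orbital electron; the doubly-bonded nitrogens are pyridine-type — their lone pairs lie in the ring plane, leaving one electron in the p orbital — every position has a p orbital, so the cyclic π system is continuous.
Counting π electrons: 4 × 2 = 8 from the 4 double-bond units.
8 is a 4n count (n = 2), so the planar conjugated ring is antiaromatic.

Antiaromatic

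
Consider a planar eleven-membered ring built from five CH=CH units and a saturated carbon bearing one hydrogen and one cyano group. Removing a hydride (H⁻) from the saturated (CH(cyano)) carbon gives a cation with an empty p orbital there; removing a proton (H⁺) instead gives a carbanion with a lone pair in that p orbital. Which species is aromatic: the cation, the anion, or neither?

The cation

In both ions every ring atom is sp² and contributes a p orbital, so both rings are fully conjugated.
Cation: 5 × 2 + 0 = 10 π electrons → 4(2)+2, aromatic.
Anion: 5 × 2 + 2 = 12 π electrons → 4(3), antiaromatic.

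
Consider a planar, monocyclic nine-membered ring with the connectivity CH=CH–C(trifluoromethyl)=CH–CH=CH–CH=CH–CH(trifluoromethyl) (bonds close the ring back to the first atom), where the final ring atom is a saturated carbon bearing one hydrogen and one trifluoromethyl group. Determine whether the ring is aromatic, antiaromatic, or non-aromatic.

Non-aromatic

Because that saturated carbon is sp³ and has no p orbital in the ring π system at the CH(trifluoromethyl) position, the π system cannot extend all the way around the ring.
Without a continuous loop of overlapping p orbitals the Hückel electron count never comes into play.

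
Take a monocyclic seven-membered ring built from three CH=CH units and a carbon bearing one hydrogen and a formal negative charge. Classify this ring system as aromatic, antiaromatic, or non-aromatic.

Antiaromatic

The p orbitals form a continuous loop: the double-bond atoms are sp², each contributing one p electron; the carbanion's lone pair occupies the p orbital. The ring is fully conjugated.
π-electron count: 3 × 2 = 6 from the double-bond units + 2 from the CH(-) atom = 8.
With 8 = 4·2 π electrons, Hückel's rule classifies the planar ring as antiaromatic.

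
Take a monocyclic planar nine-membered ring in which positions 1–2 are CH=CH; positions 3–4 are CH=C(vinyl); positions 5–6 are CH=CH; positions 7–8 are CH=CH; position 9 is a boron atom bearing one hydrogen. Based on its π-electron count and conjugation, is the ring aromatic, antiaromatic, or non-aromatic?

Check conjugation: each doubly-bonded ring atom is sp² with one p-orbital electron; the boron has an empty p orbital — every position has a p orbital, so the cyclic π system is continuous.
Counting π electrons: 4 × 2 = 8 from the double-bond units + 0 from the BH atom = 8.
8 is a 4n count (n = 2), so the planar conjugated ring is antiaromatic.

Antiaromatic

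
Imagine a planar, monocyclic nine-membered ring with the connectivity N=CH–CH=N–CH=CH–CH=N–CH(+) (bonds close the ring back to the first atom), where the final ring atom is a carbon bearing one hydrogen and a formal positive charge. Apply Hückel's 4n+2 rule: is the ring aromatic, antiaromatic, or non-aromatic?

Antiaromatic

Check conjugation: the double-bond atoms are sp², each contributing one p electron; the doubly-bonded nitrogens are pyridine-type — their lone pairs lie in the ring plane, leaving one electron in the p orbital; the carbocation has an empty p orbital — every position has a p orbital, so the cyclic π system is continuous.
Tallying contributions gives 4 × 2 = 8 from the double-bond units + 0 from the CH(+) atom = 8.
With 8 = 4·2 π electrons, Hückel's rule classifies the planar ring as antiaromatic.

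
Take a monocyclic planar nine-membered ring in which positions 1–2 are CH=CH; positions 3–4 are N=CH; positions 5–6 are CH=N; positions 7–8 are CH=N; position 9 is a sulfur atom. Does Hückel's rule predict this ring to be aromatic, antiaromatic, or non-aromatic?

Check conjugation: every atom in a ring double bond is sp² and brings one electron to the p orbital; each =N– nitrogen is pyridine-type (lone pair in the sp² plane, one electron in the p orbital); the sulfur donates one lone pair from its p orbital — every position has a p orbital, so the cyclic π system is continuous.
Counting π electrons: 4 × 2 = 8 from the double-bond units + 2 from the S atom = 10.
With 10 π electrons (n = 2), the Hückel 4n+2 condition holds.

Aromatic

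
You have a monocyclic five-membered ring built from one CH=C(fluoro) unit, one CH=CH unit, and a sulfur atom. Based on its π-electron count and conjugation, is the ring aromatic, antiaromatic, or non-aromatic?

Aromatic

Check conjugation: every atom in a ring double bond is sp² and brings one electron to the p orbital; the sulfur donates one lone pair from its p orbital — every position has a p orbital, so the cyclic π system is continuous.
Counting π electrons: 2 × 2 = 4 from the double-bond units + 2 from the S atom = 6.
Since 6 = 4·1 + 2, the ring meets the 4n+2 criterion.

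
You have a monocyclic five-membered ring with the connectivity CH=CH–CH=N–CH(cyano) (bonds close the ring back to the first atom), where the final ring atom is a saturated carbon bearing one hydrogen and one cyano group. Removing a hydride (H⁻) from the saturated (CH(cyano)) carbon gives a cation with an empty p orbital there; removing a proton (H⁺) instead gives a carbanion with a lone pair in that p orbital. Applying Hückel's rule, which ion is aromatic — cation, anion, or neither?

In either ion the ring is fully conjugated: every atom, including the new sp² carbon, supplies a p orbital.
Cation: 2 × 2 + 0 = 4 π electrons → 4(1), antiaromatic.
Anion: 2 × 2 + 2 = 6 π electrons → 4(1)+2, aromatic.

The anion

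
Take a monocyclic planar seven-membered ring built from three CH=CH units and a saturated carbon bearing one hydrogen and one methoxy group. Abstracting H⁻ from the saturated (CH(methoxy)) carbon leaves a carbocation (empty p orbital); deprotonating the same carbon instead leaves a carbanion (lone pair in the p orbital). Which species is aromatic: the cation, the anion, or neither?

The cation

Both ions have a continuous loop of p orbitals — each ring atom is sp².
Cation: 3 × 2 + 0 = 6 π electrons → 4(1)+2, aromatic.
Anion: 3 × 2 + 2 = 8 π electrons → 4(2), antiaromatic.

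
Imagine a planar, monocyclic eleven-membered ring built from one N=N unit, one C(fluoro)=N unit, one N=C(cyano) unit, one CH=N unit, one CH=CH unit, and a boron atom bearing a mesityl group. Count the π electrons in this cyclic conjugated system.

Every ring atom contributes a p orbital perpendicular to the ring (the double-bond atoms are sp², each contributing one p electron; each =N– nitrogen is pyridine-type (lone pair in the sp² plane, one electron in the p orbital); the boron has an empty p orbital), so the π system is cyclic and fully conjugated.
π-electron count: 5 × 2 = 10 from the double-bond units + 0 from the B(mesityl) atom = 10.

10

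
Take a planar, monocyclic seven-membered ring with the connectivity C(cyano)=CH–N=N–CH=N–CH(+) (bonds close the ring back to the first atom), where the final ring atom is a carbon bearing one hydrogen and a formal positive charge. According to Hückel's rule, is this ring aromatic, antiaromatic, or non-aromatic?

Aromatic

The p orbitals form a continuous loop: each doubly-bonded ring atom is sp² with one p-orbital electron; the doubly-bonded nitrogens are pyridine-type — their lone pairs lie in the ring plane, leaving one electron in the p orbital; the carbocation has an empty p orbital. The ring is fully conjugated.
Adding the contributions, 3 × 2 = 6 from the double-bond units + 0 from the CH(+) atom = 6.
With 6 π electrons (n = 1), the Hückel 4n+2 condition holds.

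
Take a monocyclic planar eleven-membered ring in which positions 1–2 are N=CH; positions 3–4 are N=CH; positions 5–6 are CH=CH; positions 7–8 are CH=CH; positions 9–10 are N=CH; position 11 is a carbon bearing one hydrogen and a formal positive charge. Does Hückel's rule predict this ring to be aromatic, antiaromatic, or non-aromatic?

Aromatic

All ring atoms are sp² and supply a p orbital to the ring (each doubly-bonded ring atom is sp² with one p-orbital electron; each sp² =N– keeps its lone pair in-plane and puts one electron into the π system; the carbocation has an empty p orbital); the conjugation is uninterrupted.
Tallying contributions gives 5 × 2 = 10 from the double-bond units + 0 from the CH(+) atom = 10.
10 = 4(2) + 2, which satisfies Hückel's 4n+2 rule.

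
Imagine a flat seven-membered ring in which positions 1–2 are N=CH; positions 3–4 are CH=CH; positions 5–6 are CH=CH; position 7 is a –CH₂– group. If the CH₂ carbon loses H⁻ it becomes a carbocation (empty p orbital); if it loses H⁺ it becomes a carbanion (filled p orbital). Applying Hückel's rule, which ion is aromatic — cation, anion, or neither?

Both ions have a continuous loop of p orbitals — each ring atom is sp².
Cation: 3 × 2 + 0 = 6 π electrons → 4(1)+2, aromatic.
Anion: 3 × 2 + 2 = 8 π electrons → 4(2), antiaromatic.

The cation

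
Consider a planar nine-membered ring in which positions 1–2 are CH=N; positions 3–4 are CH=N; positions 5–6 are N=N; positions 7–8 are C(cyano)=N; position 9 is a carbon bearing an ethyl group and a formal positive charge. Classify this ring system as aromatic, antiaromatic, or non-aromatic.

Every ring atom contributes a p orbital perpendicular to the ring (the double-bond atoms are sp², each contributing one p electron; each sp² =N– keeps its lone pair in-plane and puts one electron into the π system; the carbocation has an empty p orbital), so the π system is cyclic and fully conjugated.
Counting π electrons: 4 × 2 = 8 from the double-bond units + 0 from the C(ethyl)(+) atom = 8.
A 4n π count (8, n = 2) in a planar conjugated ring means antiaromatic.

Antiaromatic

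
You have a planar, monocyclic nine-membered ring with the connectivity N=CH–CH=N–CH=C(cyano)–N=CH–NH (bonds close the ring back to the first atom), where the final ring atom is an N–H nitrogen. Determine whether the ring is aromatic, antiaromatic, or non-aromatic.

All ring atoms are sp² and supply a p orbital to the ring (the double-bond atoms are sp², each contributing one p electron; each =N– nitrogen is pyridine-type (lone pair in the sp² plane, one electron in the p orbital); the pyrrole-type nitrogen donates its lone pair from the p orbital); the conjugation is uninterrupted.
Adding the contributions, 4 × 2 = 8 from the double-bond units + 2 from the NH atom = 10.
Since 10 = 4·2 + 2, the ring meets the 4n+2 criterion.

Aromatic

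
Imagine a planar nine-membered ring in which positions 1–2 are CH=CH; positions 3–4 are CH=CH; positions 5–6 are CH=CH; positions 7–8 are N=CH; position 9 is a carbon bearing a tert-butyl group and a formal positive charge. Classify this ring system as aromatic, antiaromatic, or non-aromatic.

Antiaromatic

Check conjugation: each doubly-bonded ring atom is sp² with one p-orbital electron; each sp² =N– keeps its lone pair in-plane and puts one electron into the π system; the carbocation has an empty p orbital — every position has a p orbital, so the cyclic π system is continuous.
Adding the contributions, 4 × 2 = 8 from the double-bond units + 0 from the C(tert-butyl)(+) atom = 8.
With 8 = 4·2 π electrons, Hückel's rule classifies the planar ring as antiaromatic.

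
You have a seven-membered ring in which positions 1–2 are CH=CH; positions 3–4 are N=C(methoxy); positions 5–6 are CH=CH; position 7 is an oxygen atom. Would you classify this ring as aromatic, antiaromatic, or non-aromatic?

Check conjugation: the double-bond atoms are sp², each contributing one p electron; each sp² =N– keeps its lone pair in-plane and puts one electron into the π system; the oxygen donates one lone pair from its p orbital — every position has a p orbital, so the cyclic π system is continuous.
Tallying contributions gives 3 × 2 = 6 from the double-bond units + 2 from the O atom = 8.
With 8 = 4·2 π electrons, Hückel's rule classifies the planar ring as antiaromatic.

Antiaromatic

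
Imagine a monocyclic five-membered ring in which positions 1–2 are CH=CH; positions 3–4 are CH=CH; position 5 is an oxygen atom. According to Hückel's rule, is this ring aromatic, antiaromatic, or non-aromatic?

Check conjugation: the double-bond atoms are sp², each contributing one p electron; the oxygen donates one lone pair from its p orbital — every position has a p orbital, so the cyclic π system is continuous.
Counting π electrons: 2 × 2 = 4 from the double-bond units + 2 from the O atom = 6.
With 6 π electrons (n = 1), the Hückel 4n+2 condition holds.
(This ring is furan.)

Aromatic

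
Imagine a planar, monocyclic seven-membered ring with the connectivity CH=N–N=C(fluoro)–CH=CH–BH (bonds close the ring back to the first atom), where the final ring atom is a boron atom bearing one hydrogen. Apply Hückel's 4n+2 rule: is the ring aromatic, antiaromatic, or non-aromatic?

Aromatic

Every ring atom contributes a p orbital perpendicular to the ring (the double-bond atoms are sp², each contributing one p electron; each sp² =N– keeps its lone pair in-plane and puts one electron into the π system; the boron has an empty p orbital), so the π system is cyclic and fully conjugated.
Adding the contributions, 3 × 2 = 6 from the double-bond units + 0 from the BH atom = 6.
Since 6 = 4·1 + 2, the ring meets the 4n+2 criterion.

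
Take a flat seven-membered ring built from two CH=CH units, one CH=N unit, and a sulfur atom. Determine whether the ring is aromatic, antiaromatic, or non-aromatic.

Antiaromatic

The p orbitals form a continuous loop: each doubly-bonded ring atom is sp² with one p-orbital electron; each =N– nitrogen is pyridine-type (lone pair in the sp² plane, one electron in the p orbital); the sulfur donates one lone pair from its p orbital. The ring is fully conjugated.
π-electron count: 3 × 2 = 6 from the double-bond units + 2 from the S atom = 8.
With 8 = 4·2 π electrons, Hückel's rule classifies the planar ring as antiaromatic.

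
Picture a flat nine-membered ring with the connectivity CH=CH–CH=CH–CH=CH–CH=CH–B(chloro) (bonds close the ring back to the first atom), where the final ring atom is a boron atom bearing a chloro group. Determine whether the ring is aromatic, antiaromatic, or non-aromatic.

Antiaromatic

Check conjugation: each doubly-bonded ring atom is sp² with one p-orbital electron; the boron has an empty p orbital — every position has a p orbital, so the cyclic π system is continuous.
π-electron count: 4 × 2 = 8 from the double-bond units + 0 from the B(chloro) atom = 8.
A 4n π count (8, n = 2) in a planar conjugated ring means antiaromatic.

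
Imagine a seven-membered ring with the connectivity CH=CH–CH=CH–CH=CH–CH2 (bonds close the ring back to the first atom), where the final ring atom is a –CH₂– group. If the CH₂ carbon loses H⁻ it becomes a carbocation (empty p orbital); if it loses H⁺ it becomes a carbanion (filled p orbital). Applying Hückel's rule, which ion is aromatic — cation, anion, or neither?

Once that carbon is sp², every ring atom has a p orbital and both ions are fully conjugated.
Cation: 3 × 2 + 0 = 6 π electrons → 4(1)+2, aromatic.
Anion: 3 × 2 + 2 = 8 π electrons → 4(2), antiaromatic.

The cation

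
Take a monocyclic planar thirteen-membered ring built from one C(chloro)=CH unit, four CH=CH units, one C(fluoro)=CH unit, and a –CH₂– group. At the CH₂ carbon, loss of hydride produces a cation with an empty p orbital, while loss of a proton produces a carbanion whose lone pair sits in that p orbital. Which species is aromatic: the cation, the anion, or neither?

Both ions have a continuous loop of p orbitals — each ring atom is sp².
Cation: 6 × 2 + 0 = 12 π electrons → 4(3), antiaromatic.
Anion: 6 × 2 + 2 = 14 π electrons → 4(3)+2, aromatic.

The anion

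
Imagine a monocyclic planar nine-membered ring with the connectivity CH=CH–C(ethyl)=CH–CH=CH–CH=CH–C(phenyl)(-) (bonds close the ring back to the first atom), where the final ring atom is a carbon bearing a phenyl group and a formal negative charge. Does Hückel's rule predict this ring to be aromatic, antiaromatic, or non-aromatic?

All ring atoms are sp² and supply a p orbital to the ring (each doubly-bonded ring atom is sp² with one p-orbital electron; the carbanion's lone pair occupies the p orbital); the conjugation is uninterrupted.
Counting π electrons: 4 × 2 = 8 from the double-bond units + 2 from the C(phenyl)(-) atom = 10.
With 10 π electrons (n = 2), the Hückel 4n+2 condition holds.

Aromatic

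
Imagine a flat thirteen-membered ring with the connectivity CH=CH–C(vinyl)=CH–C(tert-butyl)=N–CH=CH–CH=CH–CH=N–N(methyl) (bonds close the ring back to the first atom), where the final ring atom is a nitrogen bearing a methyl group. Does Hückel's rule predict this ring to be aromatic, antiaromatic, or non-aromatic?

The p orbitals form a continuous loop: every atom in a ring double bond is sp² and brings one electron to the p orbital; the doubly-bonded nitrogens are pyridine-type — their lone pairs lie in the ring plane, leaving one electron in the p orbital; the pyrrole-type nitrogen donates its lone pair from the p orbital. The ring is fully conjugated.
Tallying contributions gives 6 × 2 = 12 from the double-bond units + 2 from the N(methyl) atom = 14.
With 14 π electrons (n = 3), the Hückel 4n+2 condition holds.

Aromatic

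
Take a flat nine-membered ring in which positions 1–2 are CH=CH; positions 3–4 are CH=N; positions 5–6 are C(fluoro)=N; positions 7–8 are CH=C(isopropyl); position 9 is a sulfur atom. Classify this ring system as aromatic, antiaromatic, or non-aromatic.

Aromatic

All ring atoms are sp² and supply a p orbital to the ring (the double-bond atoms are sp², each contributing one p electron; each =N– nitrogen is pyridine-type (lone pair in the sp² plane, one electron in the p orbital); the sulfur donates one lone pair from its p orbital); the conjugation is uninterrupted.
Counting π electrons: 4 × 2 = 8 from the double-bond units + 2 from the S atom = 10.
10 = 4(2) + 2, which satisfies Hückel's 4n+2 rule.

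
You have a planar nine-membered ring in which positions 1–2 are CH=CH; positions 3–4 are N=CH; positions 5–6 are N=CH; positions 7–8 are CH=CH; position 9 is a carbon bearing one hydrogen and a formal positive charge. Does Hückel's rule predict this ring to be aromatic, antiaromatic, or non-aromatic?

Antiaromatic

Every ring atom contributes a p orbital perpendicular to the ring (every atom in a ring double bond is sp² and brings one electron to the p orbital; each =N– nitrogen is pyridine-type (lone pair in the sp² plane, one electron in the p orbital); the carbocation has an empty p orbital), so the π system is cyclic and fully conjugated.
Tallying contributions gives 4 × 2 = 8 from the double-bond units + 0 from the CH(+) atom = 8.
8 is a 4n count (n = 2), so the planar conjugated ring is antiaromatic.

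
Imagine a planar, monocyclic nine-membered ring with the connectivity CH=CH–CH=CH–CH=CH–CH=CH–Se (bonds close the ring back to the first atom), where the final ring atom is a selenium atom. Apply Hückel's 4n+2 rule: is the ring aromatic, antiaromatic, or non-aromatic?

Aromatic

Every ring atom contributes a p orbital perpendicular to the ring (each doubly-bonded ring atom is sp² with one p-orbital electron; the selenium donates one lone pair from its p orbital), so the π system is cyclic and fully conjugated.
Counting π electrons: 4 × 2 = 8 from the double-bond units + 2 from the Se atom = 10.
With 10 π electrons (n = 2), the Hückel 4n+2 condition holds.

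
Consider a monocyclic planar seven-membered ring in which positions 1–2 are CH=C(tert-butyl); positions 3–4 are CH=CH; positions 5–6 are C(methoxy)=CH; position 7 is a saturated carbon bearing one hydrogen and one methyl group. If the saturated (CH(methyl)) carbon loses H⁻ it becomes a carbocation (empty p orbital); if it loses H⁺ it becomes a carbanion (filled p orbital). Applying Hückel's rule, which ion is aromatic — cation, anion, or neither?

The cation

Both ions have a continuous loop of p orbitals — each ring atom is sp².
Cation: 3 × 2 + 0 = 6 π electrons → 4(1)+2, aromatic.
Anion: 3 × 2 + 2 = 8 π electrons → 4(2), antiaromatic.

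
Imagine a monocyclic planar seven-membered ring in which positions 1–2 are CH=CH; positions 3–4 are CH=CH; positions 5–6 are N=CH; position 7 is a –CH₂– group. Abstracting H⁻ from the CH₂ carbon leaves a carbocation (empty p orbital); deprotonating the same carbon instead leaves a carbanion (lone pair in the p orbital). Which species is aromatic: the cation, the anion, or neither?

The cation

In both ions every ring atom is sp² and contributes a p orbital, so both rings are fully conjugated.
Cation: 3 × 2 + 0 = 6 π electrons → 4(1)+2, aromatic.
Anion: 3 × 2 + 2 = 8 π electrons → 4(2), antiaromatic.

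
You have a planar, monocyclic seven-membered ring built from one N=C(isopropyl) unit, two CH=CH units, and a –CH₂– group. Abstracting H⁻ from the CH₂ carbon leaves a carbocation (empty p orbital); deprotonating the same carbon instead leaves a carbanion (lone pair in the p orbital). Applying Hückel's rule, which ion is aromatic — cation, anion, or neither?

In both ions every ring atom is sp² and contributes a p orbital, so both rings are fully conjugated.
Cation: 3 × 2 + 0 = 6 π electrons → 4(1)+2, aromatic.
Anion: 3 × 2 + 2 = 8 π electrons → 4(2), antiaromatic.

The cation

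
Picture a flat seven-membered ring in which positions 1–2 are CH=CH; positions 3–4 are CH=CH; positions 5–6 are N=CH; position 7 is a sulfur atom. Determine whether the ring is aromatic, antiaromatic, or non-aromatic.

The p orbitals form a continuous loop: every atom in a ring double bond is sp² and brings one electron to the p orbital; the doubly-bonded nitrogens are pyridine-type — their lone pairs lie in the ring plane, leaving one electron in the p orbital; the sulfur donates one lone pair from its p orbital. The ring is fully conjugated.
Counting π electrons: 3 × 2 = 6 from the double-bond units + 2 from the S atom = 8.
8 is a 4n count (n = 2), so the planar conjugated ring is antiaromatic.

Antiaromatic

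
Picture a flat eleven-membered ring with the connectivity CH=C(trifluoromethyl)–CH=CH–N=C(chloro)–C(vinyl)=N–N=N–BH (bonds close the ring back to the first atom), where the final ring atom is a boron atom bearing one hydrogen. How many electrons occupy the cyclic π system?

10

Every ring atom contributes a p orbital perpendicular to the ring (each doubly-bonded ring atom is sp² with one p-orbital electron; each =N– nitrogen is pyridine-type (lone pair in the sp² plane, one electron in the p orbital); the boron has an empty p orbital), so the π system is cyclic and fully conjugated.
π-electron count: 5 × 2 = 10 from the double-bond units + 0 from the BH atom = 10.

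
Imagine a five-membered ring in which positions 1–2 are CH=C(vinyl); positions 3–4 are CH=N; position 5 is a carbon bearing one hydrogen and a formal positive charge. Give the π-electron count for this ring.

The p orbitals form a continuous loop: each doubly-bonded ring atom is sp² with one p-orbital electron; each =N– nitrogen is pyridine-type (lone pair in the sp² plane, one electron in the p orbital); the carbocation has an empty p orbital. The ring is fully conjugated.
π-electron count: 2 × 2 = 4 from the double-bond units + 0 from the CH(+) atom = 4.

4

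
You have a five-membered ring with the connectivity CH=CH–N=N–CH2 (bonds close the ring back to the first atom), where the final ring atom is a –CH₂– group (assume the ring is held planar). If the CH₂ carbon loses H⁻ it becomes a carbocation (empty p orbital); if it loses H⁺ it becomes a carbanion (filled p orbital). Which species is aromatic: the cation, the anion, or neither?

The anion

In both ions every ring atom is sp² and contributes a p orbital, so both rings are fully conjugated.
Cation: 2 × 2 + 0 = 4 π electrons → 4(1), antiaromatic.
Anion: 2 × 2 + 2 = 6 π electrons → 4(1)+2, aromatic.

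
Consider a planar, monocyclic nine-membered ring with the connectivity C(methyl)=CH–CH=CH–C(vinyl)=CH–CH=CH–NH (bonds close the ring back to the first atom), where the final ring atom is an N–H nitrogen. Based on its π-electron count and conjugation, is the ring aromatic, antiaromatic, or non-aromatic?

All ring atoms are sp² and supply a p orbital to the ring (each doubly-bonded ring atom is sp² with one p-orbital electron; the pyrrole-type nitrogen donates its lone pair from the p orbital); the conjugation is uninterrupted.
Adding the contributions, 4 × 2 = 8 from the double-bond units + 2 from the NH atom = 10.
With 10 π electrons (n = 2), the Hückel 4n+2 condition holds.

Aromatic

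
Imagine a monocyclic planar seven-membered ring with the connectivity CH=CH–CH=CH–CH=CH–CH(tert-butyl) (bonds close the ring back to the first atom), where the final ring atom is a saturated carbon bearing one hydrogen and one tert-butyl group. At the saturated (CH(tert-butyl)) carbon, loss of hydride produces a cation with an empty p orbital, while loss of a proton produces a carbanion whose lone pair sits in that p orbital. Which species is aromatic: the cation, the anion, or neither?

In both ions every ring atom is sp² and contributes a p orbital, so both rings are fully conjugated.
Cation: 3 × 2 + 0 = 6 π electrons → 4(1)+2, aromatic.
Anion: 3 × 2 + 2 = 8 π electrons → 4(2), antiaromatic.

The cation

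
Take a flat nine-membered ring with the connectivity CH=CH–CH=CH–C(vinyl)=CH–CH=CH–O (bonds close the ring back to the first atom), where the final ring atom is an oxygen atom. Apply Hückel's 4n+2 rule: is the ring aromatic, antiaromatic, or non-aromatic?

Check conjugation: each doubly-bonded ring atom is sp² with one p-orbital electron; the oxygen donates one lone pair from its p orbital — every position has a p orbital, so the cyclic π system is continuous.
Tallying contributions gives 4 × 2 = 8 from the double-bond units + 2 from the O atom = 10.
With 10 π electrons (n = 2), the Hückel 4n+2 condition holds.

Aromatic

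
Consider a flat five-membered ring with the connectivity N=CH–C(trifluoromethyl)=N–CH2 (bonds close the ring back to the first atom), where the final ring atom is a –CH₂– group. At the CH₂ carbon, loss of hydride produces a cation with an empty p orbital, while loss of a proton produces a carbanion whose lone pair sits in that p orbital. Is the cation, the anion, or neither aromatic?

The anion

In both ions every ring atom is sp² and contributes a p orbital, so both rings are fully conjugated.
Cation: 2 × 2 + 0 = 4 π electrons → 4(1), antiaromatic.
Anion: 2 × 2 + 2 = 6 π electrons → 4(1)+2, aromatic.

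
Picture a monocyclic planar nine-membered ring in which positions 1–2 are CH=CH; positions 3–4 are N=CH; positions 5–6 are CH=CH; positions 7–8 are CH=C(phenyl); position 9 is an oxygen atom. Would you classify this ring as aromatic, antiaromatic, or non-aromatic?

All ring atoms are sp² and supply a p orbital to the ring (each doubly-bonded ring atom is sp² with one p-orbital electron; each =N– nitrogen is pyridine-type (lone pair in the sp² plane, one electron in the p orbital); the oxygen donates one lone pair from its p orbital); the conjugation is uninterrupted.
Adding the contributions, 4 × 2 = 8 from the double-bond units + 2 from the O atom = 10.
10 = 4(2) + 2, which satisfies Hückel's 4n+2 rule.

Aromatic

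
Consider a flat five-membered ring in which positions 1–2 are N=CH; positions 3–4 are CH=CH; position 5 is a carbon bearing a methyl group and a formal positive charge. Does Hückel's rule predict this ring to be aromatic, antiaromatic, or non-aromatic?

All ring atoms are sp² and supply a p orbital to the ring (each doubly-bonded ring atom is sp² with one p-orbital electron; each =N– nitrogen is pyridine-type (lone pair in the sp² plane, one electron in the p orbital); the carbocation has an empty p orbital); the conjugation is uninterrupted.
Counting π electrons: 2 × 2 = 4 from the double-bond units + 0 from the C(methyl)(+) atom = 4.
A 4n π count (4, n = 1) in a planar conjugated ring means antiaromatic.

Antiaromatic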